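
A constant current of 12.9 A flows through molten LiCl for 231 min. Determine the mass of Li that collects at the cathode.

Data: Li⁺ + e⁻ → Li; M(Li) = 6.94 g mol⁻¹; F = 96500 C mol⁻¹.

12.9 g

Q = I·t = 12.90 A × 13860 s = 178800 C.
n(e⁻) = Q/F = 178800 / 96500 = 1.853 mol.
Li⁺ + e⁻ → Li, so n(Li) = n(e⁻)/1 = 1.853 mol.
m = n·M = 1.853 × 6.94 = 12.9 g.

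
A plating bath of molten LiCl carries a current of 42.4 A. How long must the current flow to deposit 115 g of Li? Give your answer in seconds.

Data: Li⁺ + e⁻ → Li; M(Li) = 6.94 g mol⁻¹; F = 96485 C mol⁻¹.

37700 s

n(Li) = m/M = 115 / 6.94 = 16.57 mol.
Each Li atom requires 1 electron, so n(e⁻) = 1 × 16.57 = 16.57 mol.
Q = n(e⁻)·F = 16.57 × 96485 = 1599000 C.
t = Q/I = 1599000 / 42.40 A = 37710 s.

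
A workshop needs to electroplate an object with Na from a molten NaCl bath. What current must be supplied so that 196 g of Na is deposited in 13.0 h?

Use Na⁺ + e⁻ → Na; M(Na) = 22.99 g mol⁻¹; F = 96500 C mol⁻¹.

17.6 A

n(Na) = 196 / 22.99 = 8.525 mol.
n(e⁻) = 1 × 8.525 = 8.525 mol.
Q = n(e⁻)·F = 8.525 × 96500 = 822700 C.
I = Q/t = 822700 / 46800 s = 17.6 A.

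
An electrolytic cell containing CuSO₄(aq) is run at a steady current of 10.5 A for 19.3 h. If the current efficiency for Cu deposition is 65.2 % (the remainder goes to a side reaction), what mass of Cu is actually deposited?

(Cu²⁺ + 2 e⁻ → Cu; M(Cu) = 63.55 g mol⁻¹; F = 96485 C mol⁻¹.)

Q = I·t = 10.50 × 69480 = 729500 C.
n(e⁻) = 729500/96485 = 7.561 mol; theoretically n(Cu) = 7.561/2 = 3.781 mol, m_theo = 240.3 g.
At 65.2 % efficiency, m_actual = 0.652 × 240.3 = 157 g.

157 g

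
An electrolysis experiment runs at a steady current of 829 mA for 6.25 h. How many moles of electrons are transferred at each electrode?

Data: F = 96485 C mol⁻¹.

0.193 mol

Q = I·t = 0.8290 A × 22500 s = 18650 C.
n(e⁻) = Q/F = 18650 / 96485 = 0.193 mol.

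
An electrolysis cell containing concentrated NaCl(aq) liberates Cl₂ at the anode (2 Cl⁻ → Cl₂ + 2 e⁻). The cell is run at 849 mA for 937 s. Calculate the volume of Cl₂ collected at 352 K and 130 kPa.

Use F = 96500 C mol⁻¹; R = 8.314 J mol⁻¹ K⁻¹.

Q = I·t = 0.8490 A × 937.00 s = 795.5 C.
n(e⁻) = Q/F = 795.5 / 96500 = 0.008244 mol.
2 electrons are transferred per Cl₂ molecule, so n(Cl₂) = 0.008244 / 2 = 0.004122 mol.
V = nRT/P = (0.004122 × 8.314 × 352) / (130 × 10³ Pa) = 9.28 × 10⁻⁵ m³ = 0.0928 L.

0.0928 L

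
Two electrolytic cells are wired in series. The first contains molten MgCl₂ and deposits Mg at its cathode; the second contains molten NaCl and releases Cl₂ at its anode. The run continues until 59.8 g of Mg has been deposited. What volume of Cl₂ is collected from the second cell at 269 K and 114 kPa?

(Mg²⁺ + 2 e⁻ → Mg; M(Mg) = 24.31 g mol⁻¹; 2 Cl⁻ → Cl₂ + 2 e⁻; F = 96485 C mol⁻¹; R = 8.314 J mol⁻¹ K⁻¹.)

48.3 L

n(Mg) = 59.8 / 24.31 = 2.460 mol, so n(e⁻) = 2 × 2.460 = 4.920 mol.
The cells are in series, so the same 4.920 mol of electrons passes through the second cell.
2 Cl⁻ → Cl₂ + 2 e⁻ — 2 mol e⁻ per mol Cl₂, so n(Cl₂) = 4.920/2 = 2.460 mol.
V = nRT/P = (2.460 × 8.314 × 269) / (114 × 10³) = 0.0483 m³ = 48.3 L.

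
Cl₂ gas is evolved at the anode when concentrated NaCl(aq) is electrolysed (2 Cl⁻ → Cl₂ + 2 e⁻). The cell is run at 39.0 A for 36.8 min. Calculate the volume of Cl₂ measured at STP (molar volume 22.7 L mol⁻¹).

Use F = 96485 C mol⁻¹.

10.1 L

Q = I·t = 39.00 A × 2208.0 s = 86110 C.
n(e⁻) = Q/F = 86110 / 96485 = 0.8925 mol.
2 electrons are transferred per Cl₂ molecule, so n(Cl₂) = 0.8925 / 2 = 0.4462 mol.
V = n × V_m = 0.4462 × 22.7 = 10.1 L.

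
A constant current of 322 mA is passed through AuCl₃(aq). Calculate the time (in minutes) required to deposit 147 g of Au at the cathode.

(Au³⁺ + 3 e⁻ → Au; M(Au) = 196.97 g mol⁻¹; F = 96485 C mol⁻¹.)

11200 min

n(Au) = m/M = 147 / 196.97 = 0.7463 mol.
Each Au atom requires 3 electrons, so n(e⁻) = 3 × 0.7463 = 2.239 mol.
Q = n(e⁻)·F = 2.239 × 96485 = 216000 C.
t = Q/I = 216000 / 0.3220 A = 670900 s = 11200 min.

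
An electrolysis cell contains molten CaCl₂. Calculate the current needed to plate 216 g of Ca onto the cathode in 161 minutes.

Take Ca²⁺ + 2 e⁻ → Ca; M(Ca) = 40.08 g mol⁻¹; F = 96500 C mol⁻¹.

108 A

n(Ca) = 216 / 40.08 = 5.389 mol.
n(e⁻) = 2 × 5.389 = 10.78 mol.
Q = n(e⁻)·F = 10.78 × 96500 = 1040000 C.
I = Q/t = 1040000 / 9660.0 s = 108 A.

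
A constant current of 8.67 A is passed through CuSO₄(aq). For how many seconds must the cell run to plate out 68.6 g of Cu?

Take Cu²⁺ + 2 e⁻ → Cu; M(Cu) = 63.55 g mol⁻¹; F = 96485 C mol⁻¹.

24000 s

n(Cu) = m/M = 68.6 / 63.55 = 1.079 mol.
Each Cu atom requires 2 electrons, so n(e⁻) = 2 × 1.079 = 2.159 mol.
Q = n(e⁻)·F = 2.159 × 96485 = 208300 C.
t = Q/I = 208300 / 8.670 A = 24030 s.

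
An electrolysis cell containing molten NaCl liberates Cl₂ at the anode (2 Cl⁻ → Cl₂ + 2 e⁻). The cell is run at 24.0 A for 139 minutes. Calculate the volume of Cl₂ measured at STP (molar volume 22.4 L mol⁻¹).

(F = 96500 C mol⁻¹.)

23.2 L

Q = I·t = 24.00 A × 8340.0 s = 200200 C.
n(e⁻) = Q/F = 200200 / 96500 = 2.074 mol.
2 electrons are transferred per Cl₂ molecule, so n(Cl₂) = 2.074 / 2 = 1.037 mol.
V = n × V_m = 1.037 × 22.4 = 23.2 L.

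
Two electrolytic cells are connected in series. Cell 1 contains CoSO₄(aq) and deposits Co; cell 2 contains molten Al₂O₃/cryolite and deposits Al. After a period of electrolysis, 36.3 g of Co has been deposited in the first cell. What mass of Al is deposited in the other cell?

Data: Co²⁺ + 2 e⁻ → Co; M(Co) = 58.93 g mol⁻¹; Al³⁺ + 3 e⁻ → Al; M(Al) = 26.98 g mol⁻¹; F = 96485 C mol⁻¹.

n(Co) = 36.3 / 58.93 = 0.6160 mol.
Since Co²⁺ + 2 e⁻ → Co, n(e⁻) passed = 2 × 0.6160 = 1.232 mol.
Cells in series carry the same charge, so the same 1.232 mol of electrons passes through cell 2.
Al³⁺ + 3 e⁻ → Al, so n(Al) = 1.232 / 3 = 0.4107 mol.
m(Al) = 0.4107 × 26.98 = 11.1 g.

11.1 g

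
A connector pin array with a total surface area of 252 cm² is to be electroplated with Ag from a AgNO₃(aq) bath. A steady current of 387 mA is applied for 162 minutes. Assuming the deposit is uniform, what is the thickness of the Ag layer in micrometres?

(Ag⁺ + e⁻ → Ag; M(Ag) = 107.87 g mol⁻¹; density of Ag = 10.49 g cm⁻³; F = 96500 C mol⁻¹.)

15.9 μm

Q = I·t = 0.3870 × 9720.0 = 3762 C; n(e⁻) = 0.03898 mol.
n(Ag) = n(e⁻)/1 = 0.03898 mol, so m = 0.03898 × 107.87 = 4.205 g.
Volume = m/ρ = 4.205 / 10.49 = 0.4008 cm³.
Thickness = V/A = 0.4008 / 252 = 0.00159 cm = 15.9 μm.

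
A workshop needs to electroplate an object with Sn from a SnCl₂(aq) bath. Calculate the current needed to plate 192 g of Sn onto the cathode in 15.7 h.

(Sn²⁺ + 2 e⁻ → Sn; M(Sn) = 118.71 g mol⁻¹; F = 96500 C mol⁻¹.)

5.52 A

n(Sn) = 192 / 118.71 = 1.617 mol.
n(e⁻) = 2 × 1.617 = 3.235 mol.
Q = n(e⁻)·F = 3.235 × 96500 = 312200 C.
I = Q/t = 312200 / 56520 s = 5.52 A.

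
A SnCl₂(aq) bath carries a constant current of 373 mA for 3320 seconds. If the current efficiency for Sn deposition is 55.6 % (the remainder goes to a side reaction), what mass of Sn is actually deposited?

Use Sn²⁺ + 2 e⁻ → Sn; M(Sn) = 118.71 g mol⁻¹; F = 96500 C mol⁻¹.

0.423 g

Q = I·t = 0.3730 × 3320.0 = 1238 C.
n(e⁻) = 1238/96500 = 0.01283 mol; theoretically n(Sn) = 0.01283/2 = 0.006416 mol, m_theo = 0.7617 g.
At 55.6 % efficiency, m_actual = 0.556 × 0.7617 = 0.423 g.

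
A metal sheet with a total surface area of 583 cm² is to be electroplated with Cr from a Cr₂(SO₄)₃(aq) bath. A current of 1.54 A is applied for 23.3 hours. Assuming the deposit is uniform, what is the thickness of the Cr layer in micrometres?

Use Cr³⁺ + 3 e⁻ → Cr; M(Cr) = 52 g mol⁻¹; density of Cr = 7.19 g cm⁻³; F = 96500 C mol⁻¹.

55.4 μm

Q = I·t = 1.540 × 83880 = 129200 C; n(e⁻) = 1.339 mol.
n(Cr) = n(e⁻)/3 = 0.4462 mol, so m = 0.4462 × 52 = 23.20 g.
Volume = m/ρ = 23.20 / 7.19 = 3.227 cm³.
Thickness = V/A = 3.227 / 583 = 0.00554 cm = 55.4 μm.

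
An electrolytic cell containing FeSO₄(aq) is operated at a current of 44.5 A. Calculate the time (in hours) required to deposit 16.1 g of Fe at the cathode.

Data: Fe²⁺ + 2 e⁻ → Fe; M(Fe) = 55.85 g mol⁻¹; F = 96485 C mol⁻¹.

0.347 h

n(Fe) = m/M = 16.1 / 55.85 = 0.2883 mol.
Each Fe atom requires 2 electrons, so n(e⁻) = 2 × 0.2883 = 0.5765 mol.
Q = n(e⁻)·F = 0.5765 × 96485 = 55630 C.
t = Q/I = 55630 / 44.50 A = 1250 s = 0.347 h.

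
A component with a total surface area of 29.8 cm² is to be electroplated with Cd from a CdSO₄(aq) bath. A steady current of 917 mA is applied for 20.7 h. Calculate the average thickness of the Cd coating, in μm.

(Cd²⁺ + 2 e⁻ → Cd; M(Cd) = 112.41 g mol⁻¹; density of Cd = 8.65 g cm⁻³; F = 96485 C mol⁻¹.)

Q = I·t = 0.9170 × 74520 = 68330 C; n(e⁻) = 0.7082 mol.
n(Cd) = n(e⁻)/2 = 0.3541 mol, so m = 0.3541 × 112.41 = 39.81 g.
Volume = m/ρ = 39.81 / 8.65 = 4.602 cm³.
Thickness = V/A = 4.602 / 29.8 = 0.154 cm = 1540 μm.

1540 μm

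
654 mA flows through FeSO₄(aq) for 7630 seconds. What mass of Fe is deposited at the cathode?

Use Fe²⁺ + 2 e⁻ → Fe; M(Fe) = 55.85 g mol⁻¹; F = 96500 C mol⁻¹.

Q = I·t = 0.6540 A × 7630.0 s = 4990 C.
n(e⁻) = Q/F = 4990 / 96500 = 0.05171 mol.
Fe²⁺ + 2 e⁻ → Fe, so n(Fe) = n(e⁻)/2 = 0.02586 mol.
m = n·M = 0.02586 × 55.85 = 1.44 g.

1.44 g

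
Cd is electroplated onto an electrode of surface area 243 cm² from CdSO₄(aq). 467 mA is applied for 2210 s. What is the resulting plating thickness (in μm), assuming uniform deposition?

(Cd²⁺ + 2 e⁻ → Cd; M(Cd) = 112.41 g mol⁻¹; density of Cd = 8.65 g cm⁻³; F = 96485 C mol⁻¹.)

2.86 μm

Q = I·t = 0.4670 × 2210.0 = 1032 C; n(e⁻) = 0.01070 mol.
n(Cd) = n(e⁻)/2 = 0.005348 mol, so m = 0.005348 × 112.41 = 0.6012 g.
Volume = m/ρ = 0.6012 / 8.65 = 0.06950 cm³.
Thickness = V/A = 0.06950 / 243 = 2.86 × 10⁻⁴ cm = 2.86 μm.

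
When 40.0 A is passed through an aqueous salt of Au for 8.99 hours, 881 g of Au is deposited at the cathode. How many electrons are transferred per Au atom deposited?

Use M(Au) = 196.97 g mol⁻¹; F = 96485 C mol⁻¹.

Q = I·t = 40.00 A × 32364 s = 1295000 C, so n(e⁻) = 1295000/96485 = 13.42 mol.
n(Au) deposited = 881 / 196.97 = 4.473 mol.
Electrons per atom = n(e⁻)/n(Au) = 13.42 / 4.473 = 3.00 ≈ 3, so the ion is Au³⁺.

3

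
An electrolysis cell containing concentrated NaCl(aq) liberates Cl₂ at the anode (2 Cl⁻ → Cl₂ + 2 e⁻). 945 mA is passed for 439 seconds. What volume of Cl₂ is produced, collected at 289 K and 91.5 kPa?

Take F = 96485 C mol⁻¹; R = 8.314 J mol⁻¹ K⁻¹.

Q = I·t = 0.9450 A × 439.00 s = 414.9 C.
n(e⁻) = Q/F = 414.9 / 96485 = 0.004300 mol.
2 electrons are transferred per Cl₂ molecule, so n(Cl₂) = 0.004300 / 2 = 0.002150 mol.
V = nRT/P = (0.002150 × 8.314 × 289) / (91.5 × 10³ Pa) = 5.65 × 10⁻⁵ m³ = 0.0565 L.

0.0565 L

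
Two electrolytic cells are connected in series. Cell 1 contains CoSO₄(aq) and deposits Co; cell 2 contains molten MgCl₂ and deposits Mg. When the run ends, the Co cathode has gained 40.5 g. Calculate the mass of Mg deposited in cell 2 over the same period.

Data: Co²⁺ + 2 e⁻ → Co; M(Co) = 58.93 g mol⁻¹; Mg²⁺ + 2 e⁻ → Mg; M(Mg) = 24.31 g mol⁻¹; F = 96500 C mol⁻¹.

16.7 g

n(Co) = 40.5 / 58.93 = 0.6873 mol.
Since Co²⁺ + 2 e⁻ → Co, n(e⁻) passed = 2 × 0.6873 = 1.375 mol.
Cells in series carry the same charge, so the same 1.375 mol of electrons passes through cell 2.
Mg²⁺ + 2 e⁻ → Mg, so n(Mg) = 1.375 / 2 = 0.6873 mol.
m(Mg) = 0.6873 × 24.31 = 16.7 g.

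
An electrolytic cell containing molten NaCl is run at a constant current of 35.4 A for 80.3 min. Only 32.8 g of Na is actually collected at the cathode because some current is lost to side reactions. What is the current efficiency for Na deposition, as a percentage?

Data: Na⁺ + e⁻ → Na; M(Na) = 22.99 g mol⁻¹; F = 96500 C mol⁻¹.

Q = I·t = 35.40 × 4818.0 = 170600 C; n(e⁻) = 170600/96500 = 1.767 mol.
Theoretical n(Na) = n(e⁻)/1 = 1.767 mol, i.e. m_theo = 1.767 × 22.99 = 40.63 g.
Efficiency = m_actual / m_theo = 32.8 / 40.63 = 80.7 %.

80.7 %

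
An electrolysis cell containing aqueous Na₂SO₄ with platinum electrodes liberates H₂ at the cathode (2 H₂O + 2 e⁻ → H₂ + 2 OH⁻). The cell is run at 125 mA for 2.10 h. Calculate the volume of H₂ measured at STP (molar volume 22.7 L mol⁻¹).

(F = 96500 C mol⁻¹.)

0.111 L

Q = I·t = 0.1250 A × 7560.0 s = 945.0 C.
n(e⁻) = Q/F = 945.0 / 96500 = 0.009793 mol.
2 electrons are transferred per H₂ molecule, so n(H₂) = 0.009793 / 2 = 0.004896 mol.
V = n × V_m = 0.004896 × 22.7 = 0.111 L.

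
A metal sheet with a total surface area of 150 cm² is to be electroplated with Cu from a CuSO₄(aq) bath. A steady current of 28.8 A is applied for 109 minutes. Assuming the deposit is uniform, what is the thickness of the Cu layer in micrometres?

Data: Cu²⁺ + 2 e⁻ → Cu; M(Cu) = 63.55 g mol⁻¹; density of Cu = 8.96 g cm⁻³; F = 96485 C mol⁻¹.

462 μm

Q = I·t = 28.80 × 6540.0 = 188400 C; n(e⁻) = 1.952 mol.
n(Cu) = n(e⁻)/2 = 0.9761 mol, so m = 0.9761 × 63.55 = 62.03 g.
Volume = m/ρ = 62.03 / 8.96 = 6.923 cm³.
Thickness = V/A = 6.923 / 150 = 0.0462 cm = 462 μm.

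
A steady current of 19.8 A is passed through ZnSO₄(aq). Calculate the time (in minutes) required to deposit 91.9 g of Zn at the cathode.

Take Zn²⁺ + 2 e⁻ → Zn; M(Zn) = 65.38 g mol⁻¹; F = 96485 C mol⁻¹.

228 min

n(Zn) = m/M = 91.9 / 65.38 = 1.406 mol.
Each Zn atom requires 2 electrons, so n(e⁻) = 2 × 1.406 = 2.811 mol.
Q = n(e⁻)·F = 2.811 × 96485 = 271200 C.
t = Q/I = 271200 / 19.80 A = 13700 s = 228 min.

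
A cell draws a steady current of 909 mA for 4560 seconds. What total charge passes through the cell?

4150 C

Q = I·t = 0.9090 A × 4560.0 s = 4150 C.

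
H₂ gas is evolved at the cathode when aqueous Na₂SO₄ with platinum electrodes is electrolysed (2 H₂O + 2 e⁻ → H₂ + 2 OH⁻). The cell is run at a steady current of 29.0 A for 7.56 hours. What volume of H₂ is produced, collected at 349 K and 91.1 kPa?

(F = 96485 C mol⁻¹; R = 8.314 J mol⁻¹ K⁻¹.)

130 L

Q = I·t = 29.00 A × 27216 s = 789300 C.
n(e⁻) = Q/F = 789300 / 96485 = 8.180 mol.
2 electrons are transferred per H₂ molecule, so n(H₂) = 8.180 / 2 = 4.090 mol.
V = nRT/P = (4.090 × 8.314 × 349) / (91.1 × 10³ Pa) = 0.130 m³ = 130 L.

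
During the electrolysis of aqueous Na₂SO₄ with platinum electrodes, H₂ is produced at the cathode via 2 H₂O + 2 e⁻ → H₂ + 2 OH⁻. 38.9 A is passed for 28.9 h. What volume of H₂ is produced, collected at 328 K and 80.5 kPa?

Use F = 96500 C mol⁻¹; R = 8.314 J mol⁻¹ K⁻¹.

710 L

Q = I·t = 38.90 A × 104040 s = 4047000 C.
n(e⁻) = Q/F = 4047000 / 96500 = 41.94 mol.
2 electrons are transferred per H₂ molecule, so n(H₂) = 41.94 / 2 = 20.97 mol.
V = nRT/P = (20.97 × 8.314 × 328) / (80.5 × 10³ Pa) = 0.710 m³ = 710 L.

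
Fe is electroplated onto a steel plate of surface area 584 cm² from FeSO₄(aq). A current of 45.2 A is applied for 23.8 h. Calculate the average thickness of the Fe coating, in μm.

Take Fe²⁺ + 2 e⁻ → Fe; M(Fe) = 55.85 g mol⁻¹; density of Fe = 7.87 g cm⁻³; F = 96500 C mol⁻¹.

2440 μm

Q = I·t = 45.20 × 85680 = 3873000 C; n(e⁻) = 40.13 mol.
n(Fe) = n(e⁻)/2 = 20.07 mol, so m = 20.07 × 55.85 = 1121 g.
Volume = m/ρ = 1121 / 7.87 = 142.4 cm³.
Thickness = V/A = 142.4 / 584 = 0.244 cm = 2440 μm.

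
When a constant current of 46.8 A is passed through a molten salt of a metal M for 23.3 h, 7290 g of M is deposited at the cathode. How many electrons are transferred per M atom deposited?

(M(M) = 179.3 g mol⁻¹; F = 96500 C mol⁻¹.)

1

Q = I·t = 46.80 A × 83880 s = 3926000 C, so n(e⁻) = 3926000/96500 = 40.68 mol.
n(M) deposited = 7290 / 179.3 = 40.66 mol.
Electrons per atom = n(e⁻)/n(M) = 40.68 / 40.66 = 1.00 ≈ 1, so the ion is M⁺.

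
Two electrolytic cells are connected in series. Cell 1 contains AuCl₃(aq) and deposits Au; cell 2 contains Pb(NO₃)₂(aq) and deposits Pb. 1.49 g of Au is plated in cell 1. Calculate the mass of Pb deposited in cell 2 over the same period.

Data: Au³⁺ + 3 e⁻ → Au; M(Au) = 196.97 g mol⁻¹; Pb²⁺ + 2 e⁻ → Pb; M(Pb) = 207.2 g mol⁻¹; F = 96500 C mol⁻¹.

n(Au) = 1.49 / 196.97 = 0.007565 mol.
Since Au³⁺ + 3 e⁻ → Au, n(e⁻) passed = 3 × 0.007565 = 0.02269 mol.
Cells in series carry the same charge, so the same 0.02269 mol of electrons passes through cell 2.
Pb²⁺ + 2 e⁻ → Pb, so n(Pb) = 0.02269 / 2 = 0.01135 mol.
m(Pb) = 0.01135 × 207.2 = 2.35 g.

2.35 g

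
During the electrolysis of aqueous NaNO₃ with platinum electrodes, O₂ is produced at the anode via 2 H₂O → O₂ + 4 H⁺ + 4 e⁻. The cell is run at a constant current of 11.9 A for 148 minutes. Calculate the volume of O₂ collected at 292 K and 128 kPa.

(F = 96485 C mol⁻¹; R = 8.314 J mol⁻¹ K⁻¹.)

Q = I·t = 11.90 A × 8880.0 s = 105700 C.
n(e⁻) = Q/F = 105700 / 96485 = 1.095 mol.
4 electrons are transferred per O₂ molecule, so n(O₂) = 1.095 / 4 = 0.2738 mol.
V = nRT/P = (0.2738 × 8.314 × 292) / (128 × 10³ Pa) = 0.00519 m³ = 5.19 L.

5.19 L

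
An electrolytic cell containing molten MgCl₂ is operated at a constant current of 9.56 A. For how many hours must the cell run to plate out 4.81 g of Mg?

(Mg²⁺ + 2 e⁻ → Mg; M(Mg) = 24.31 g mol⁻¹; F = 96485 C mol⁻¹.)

n(Mg) = m/M = 4.81 / 24.31 = 0.1979 mol.
Each Mg atom requires 2 electrons, so n(e⁻) = 2 × 0.1979 = 0.3957 mol.
Q = n(e⁻)·F = 0.3957 × 96485 = 38180 C.
t = Q/I = 38180 / 9.560 A = 3994 s = 1.11 h.

1.11 h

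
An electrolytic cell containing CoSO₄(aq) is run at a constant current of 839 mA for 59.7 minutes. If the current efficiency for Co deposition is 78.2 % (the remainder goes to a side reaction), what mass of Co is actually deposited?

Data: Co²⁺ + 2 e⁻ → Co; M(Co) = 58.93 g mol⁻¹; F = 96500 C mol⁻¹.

Q = I·t = 0.8390 × 3582.0 = 3005 C.
n(e⁻) = 3005/96500 = 0.03114 mol; theoretically n(Co) = 0.03114/2 = 0.01557 mol, m_theo = 0.9176 g.
At 78.2 % efficiency, m_actual = 0.782 × 0.9176 = 0.718 g.

0.718 g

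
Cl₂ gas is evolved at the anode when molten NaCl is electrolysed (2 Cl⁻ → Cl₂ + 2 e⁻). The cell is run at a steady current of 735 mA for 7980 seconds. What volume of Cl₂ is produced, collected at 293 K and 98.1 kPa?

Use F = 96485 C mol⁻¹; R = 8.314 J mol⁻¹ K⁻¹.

0.755 L

Q = I·t = 0.7350 A × 7980.0 s = 5865 C.
n(e⁻) = Q/F = 5865 / 96485 = 0.06079 mol.
2 electrons are transferred per Cl₂ molecule, so n(Cl₂) = 0.06079 / 2 = 0.03039 mol.
V = nRT/P = (0.03039 × 8.314 × 293) / (98.1 × 10³ Pa) = 7.55 × 10⁻⁴ m³ = 0.755 L.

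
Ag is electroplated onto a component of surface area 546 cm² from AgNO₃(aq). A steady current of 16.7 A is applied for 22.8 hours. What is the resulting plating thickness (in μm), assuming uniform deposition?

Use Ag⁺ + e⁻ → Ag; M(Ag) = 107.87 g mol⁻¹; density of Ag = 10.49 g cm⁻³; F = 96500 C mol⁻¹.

2680 μm

Q = I·t = 16.70 × 82080 = 1371000 C; n(e⁻) = 14.20 mol.
n(Ag) = n(e⁻)/1 = 14.20 mol, so m = 14.20 × 107.87 = 1532 g.
Volume = m/ρ = 1532 / 10.49 = 146.1 cm³.
Thickness = V/A = 146.1 / 546 = 0.268 cm = 2680 μm.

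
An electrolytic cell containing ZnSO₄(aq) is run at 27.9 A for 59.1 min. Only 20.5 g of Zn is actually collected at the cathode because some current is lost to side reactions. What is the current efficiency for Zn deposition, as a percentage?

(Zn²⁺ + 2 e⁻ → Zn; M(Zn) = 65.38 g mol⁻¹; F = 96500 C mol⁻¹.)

Q = I·t = 27.90 × 3546.0 = 98930 C; n(e⁻) = 98930/96500 = 1.025 mol.
Theoretical n(Zn) = n(e⁻)/2 = 0.5126 mol, i.e. m_theo = 0.5126 × 65.38 = 33.51 g.
Efficiency = m_actual / m_theo = 20.5 / 33.51 = 61.2 %.

61.2 %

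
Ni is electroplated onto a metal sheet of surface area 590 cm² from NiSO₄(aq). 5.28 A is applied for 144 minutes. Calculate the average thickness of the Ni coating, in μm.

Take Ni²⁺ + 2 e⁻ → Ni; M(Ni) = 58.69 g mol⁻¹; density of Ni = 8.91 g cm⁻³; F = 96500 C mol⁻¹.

26.4 μm

Q = I·t = 5.280 × 8640.0 = 45620 C; n(e⁻) = 0.4727 mol.
n(Ni) = n(e⁻)/2 = 0.2364 mol, so m = 0.2364 × 58.69 = 13.87 g.
Volume = m/ρ = 13.87 / 8.91 = 1.557 cm³.
Thickness = V/A = 1.557 / 590 = 0.00264 cm = 26.4 μm.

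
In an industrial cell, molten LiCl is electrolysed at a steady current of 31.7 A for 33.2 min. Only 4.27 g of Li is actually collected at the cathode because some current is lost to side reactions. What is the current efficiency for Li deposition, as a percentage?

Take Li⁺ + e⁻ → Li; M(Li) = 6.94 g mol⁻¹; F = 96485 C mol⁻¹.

Q = I·t = 31.70 × 1992.0 = 63150 C; n(e⁻) = 63150/96485 = 0.6545 mol.
Theoretical n(Li) = n(e⁻)/1 = 0.6545 mol, i.e. m_theo = 0.6545 × 6.94 = 4.542 g.
Efficiency = m_actual / m_theo = 4.27 / 4.542 = 94.0 %.

94.0 %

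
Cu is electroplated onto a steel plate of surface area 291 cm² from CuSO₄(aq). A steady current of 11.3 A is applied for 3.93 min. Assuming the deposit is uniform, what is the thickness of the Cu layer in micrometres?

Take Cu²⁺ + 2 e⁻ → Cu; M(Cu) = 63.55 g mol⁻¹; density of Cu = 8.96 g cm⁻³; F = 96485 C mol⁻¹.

Q = I·t = 11.30 × 235.80 = 2665 C; n(e⁻) = 0.02762 mol.
n(Cu) = n(e⁻)/2 = 0.01381 mol, so m = 0.01381 × 63.55 = 0.8775 g.
Volume = m/ρ = 0.8775 / 8.96 = 0.09794 cm³.
Thickness = V/A = 0.09794 / 291 = 3.37 × 10⁻⁴ cm = 3.37 μm.

3.37 μm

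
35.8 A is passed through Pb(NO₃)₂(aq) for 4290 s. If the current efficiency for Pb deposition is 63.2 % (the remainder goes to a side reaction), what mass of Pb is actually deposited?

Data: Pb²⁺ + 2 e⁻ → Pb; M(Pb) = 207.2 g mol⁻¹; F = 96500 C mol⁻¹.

Q = I·t = 35.80 × 4290.0 = 153600 C.
n(e⁻) = 153600/96500 = 1.592 mol; theoretically n(Pb) = 1.592/2 = 0.7958 mol, m_theo = 164.9 g.
At 63.2 % efficiency, m_actual = 0.632 × 164.9 = 104 g.

104 g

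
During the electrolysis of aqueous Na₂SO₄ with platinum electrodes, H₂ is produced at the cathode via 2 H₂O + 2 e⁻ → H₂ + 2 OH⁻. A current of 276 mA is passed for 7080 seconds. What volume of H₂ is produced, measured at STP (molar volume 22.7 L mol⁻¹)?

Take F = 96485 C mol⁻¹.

0.230 L

Q = I·t = 0.2760 A × 7080.0 s = 1954 C.
n(e⁻) = Q/F = 1954 / 96485 = 0.02025 mol.
2 electrons are transferred per H₂ molecule, so n(H₂) = 0.02025 / 2 = 0.01013 mol.
V = n × V_m = 0.01013 × 22.7 = 0.230 L.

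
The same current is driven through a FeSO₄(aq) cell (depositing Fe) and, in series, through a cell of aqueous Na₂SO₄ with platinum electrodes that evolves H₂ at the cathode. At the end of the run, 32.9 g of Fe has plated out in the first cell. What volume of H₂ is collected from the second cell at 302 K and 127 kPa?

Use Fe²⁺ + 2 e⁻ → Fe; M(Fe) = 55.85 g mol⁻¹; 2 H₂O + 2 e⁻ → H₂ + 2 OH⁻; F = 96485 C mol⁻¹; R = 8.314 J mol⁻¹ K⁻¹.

n(Fe) = 32.9 / 55.85 = 0.5891 mol, so n(e⁻) = 2 × 0.5891 = 1.178 mol.
The cells are in series, so the same 1.178 mol of electrons passes through the second cell.
2 H₂O + 2 e⁻ → H₂ + 2 OH⁻ — 2 mol e⁻ per mol H₂, so n(H₂) = 1.178/2 = 0.5891 mol.
V = nRT/P = (0.5891 × 8.314 × 302) / (127 × 10³) = 0.0116 m³ = 11.6 L.

11.6 L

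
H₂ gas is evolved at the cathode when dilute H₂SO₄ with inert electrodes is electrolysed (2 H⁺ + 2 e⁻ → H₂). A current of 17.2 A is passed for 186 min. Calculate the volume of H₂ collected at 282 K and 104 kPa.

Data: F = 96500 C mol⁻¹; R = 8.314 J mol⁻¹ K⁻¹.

22.4 L

Q = I·t = 17.20 A × 11160 s = 192000 C.
n(e⁻) = Q/F = 192000 / 96500 = 1.989 mol.
2 electrons are transferred per H₂ molecule, so n(H₂) = 1.989 / 2 = 0.9946 mol.
V = nRT/P = (0.9946 × 8.314 × 282) / (104 × 10³ Pa) = 0.0224 m³ = 22.4 L.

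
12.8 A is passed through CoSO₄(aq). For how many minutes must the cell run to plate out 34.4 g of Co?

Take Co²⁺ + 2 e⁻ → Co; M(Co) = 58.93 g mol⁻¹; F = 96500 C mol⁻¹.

147 min

n(Co) = m/M = 34.4 / 58.93 = 0.5837 mol.
Each Co atom requires 2 electrons, so n(e⁻) = 2 × 0.5837 = 1.167 mol.
Q = n(e⁻)·F = 1.167 × 96500 = 112700 C.
t = Q/I = 112700 / 12.80 A = 8802 s = 147 min.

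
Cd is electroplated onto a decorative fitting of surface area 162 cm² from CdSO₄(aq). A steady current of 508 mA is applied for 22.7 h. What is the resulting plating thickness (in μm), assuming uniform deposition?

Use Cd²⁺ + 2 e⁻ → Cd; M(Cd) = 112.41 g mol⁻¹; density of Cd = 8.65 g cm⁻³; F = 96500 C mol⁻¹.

173 μm

Q = I·t = 0.5080 × 81720 = 41510 C; n(e⁻) = 0.4302 mol.
n(Cd) = n(e⁻)/2 = 0.2151 mol, so m = 0.2151 × 112.41 = 24.18 g.
Volume = m/ρ = 24.18 / 8.65 = 2.795 cm³.
Thickness = V/A = 2.795 / 162 = 0.0173 cm = 173 μm.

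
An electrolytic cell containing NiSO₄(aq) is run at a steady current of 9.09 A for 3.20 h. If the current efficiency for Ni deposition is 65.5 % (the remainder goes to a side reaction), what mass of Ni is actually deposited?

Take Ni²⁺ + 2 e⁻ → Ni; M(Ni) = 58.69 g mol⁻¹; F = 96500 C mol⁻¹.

20.9 g

Q = I·t = 9.090 × 11520 = 104700 C.
n(e⁻) = 104700/96500 = 1.085 mol; theoretically n(Ni) = 1.085/2 = 0.5426 mol, m_theo = 31.84 g.
At 65.5 % efficiency, m_actual = 0.655 × 31.84 = 20.9 g.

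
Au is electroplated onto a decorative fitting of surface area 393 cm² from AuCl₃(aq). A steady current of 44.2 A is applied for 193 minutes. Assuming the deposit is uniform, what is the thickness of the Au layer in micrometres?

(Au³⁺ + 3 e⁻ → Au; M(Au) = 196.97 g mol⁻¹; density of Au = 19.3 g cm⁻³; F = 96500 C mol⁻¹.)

Q = I·t = 44.20 × 11580 = 511800 C; n(e⁻) = 5.304 mol.
n(Au) = n(e⁻)/3 = 1.768 mol, so m = 1.768 × 196.97 = 348.2 g.
Volume = m/ρ = 348.2 / 19.3 = 18.04 cm³.
Thickness = V/A = 18.04 / 393 = 0.0459 cm = 459 μm.

459 μm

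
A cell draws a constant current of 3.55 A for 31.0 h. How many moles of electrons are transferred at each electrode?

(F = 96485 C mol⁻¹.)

Q = I·t = 3.550 A × 111600 s = 396200 C.
n(e⁻) = Q/F = 396200 / 96485 = 4.11 mol.

4.11 mol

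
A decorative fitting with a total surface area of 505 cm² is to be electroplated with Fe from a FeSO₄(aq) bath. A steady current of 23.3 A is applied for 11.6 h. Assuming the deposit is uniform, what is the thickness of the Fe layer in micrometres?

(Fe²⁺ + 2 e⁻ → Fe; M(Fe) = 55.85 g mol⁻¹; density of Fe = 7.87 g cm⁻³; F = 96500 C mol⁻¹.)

Q = I·t = 23.30 × 41760 = 973000 C; n(e⁻) = 10.08 mol.
n(Fe) = n(e⁻)/2 = 5.041 mol, so m = 5.041 × 55.85 = 281.6 g.
Volume = m/ρ = 281.6 / 7.87 = 35.78 cm³.
Thickness = V/A = 35.78 / 505 = 0.0708 cm = 708 μm.

708 μm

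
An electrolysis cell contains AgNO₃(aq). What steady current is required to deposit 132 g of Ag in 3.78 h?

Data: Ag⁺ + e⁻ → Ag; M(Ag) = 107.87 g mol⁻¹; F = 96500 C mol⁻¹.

n(Ag) = 132 / 107.87 = 1.224 mol.
n(e⁻) = 1 × 1.224 = 1.224 mol.
Q = n(e⁻)·F = 1.224 × 96500 = 118100 C.
I = Q/t = 118100 / 13608 s = 8.68 A.

8.68 A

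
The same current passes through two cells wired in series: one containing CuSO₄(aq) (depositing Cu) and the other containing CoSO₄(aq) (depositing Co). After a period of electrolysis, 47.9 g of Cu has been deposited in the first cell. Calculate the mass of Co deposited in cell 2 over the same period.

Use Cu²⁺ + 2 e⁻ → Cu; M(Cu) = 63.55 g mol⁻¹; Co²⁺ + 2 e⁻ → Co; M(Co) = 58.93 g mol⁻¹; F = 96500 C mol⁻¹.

n(Cu) = 47.9 / 63.55 = 0.7537 mol.
Since Cu²⁺ + 2 e⁻ → Cu, n(e⁻) passed = 2 × 0.7537 = 1.507 mol.
Cells in series carry the same charge, so the same 1.507 mol of electrons passes through cell 2.
Co²⁺ + 2 e⁻ → Co, so n(Co) = 1.507 / 2 = 0.7537 mol.
m(Co) = 0.7537 × 58.93 = 44.4 g.

44.4 g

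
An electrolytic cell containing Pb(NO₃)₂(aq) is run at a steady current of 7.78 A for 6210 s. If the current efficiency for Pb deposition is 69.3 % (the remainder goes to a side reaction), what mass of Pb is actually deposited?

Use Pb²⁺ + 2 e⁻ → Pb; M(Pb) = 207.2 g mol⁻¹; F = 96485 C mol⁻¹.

Q = I·t = 7.780 × 6210.0 = 48310 C.
n(e⁻) = 48310/96485 = 0.5007 mol; theoretically n(Pb) = 0.5007/2 = 0.2504 mol, m_theo = 51.88 g.
At 69.3 % efficiency, m_actual = 0.693 × 51.88 = 36.0 g.

36.0 g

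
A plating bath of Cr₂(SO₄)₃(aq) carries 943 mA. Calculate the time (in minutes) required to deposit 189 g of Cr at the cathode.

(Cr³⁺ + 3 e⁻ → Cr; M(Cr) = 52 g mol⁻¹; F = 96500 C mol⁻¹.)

18600 min

n(Cr) = m/M = 189 / 52 = 3.635 mol.
Each Cr atom requires 3 electrons, so n(e⁻) = 3 × 3.635 = 10.90 mol.
Q = n(e⁻)·F = 10.90 × 96500 = 1052000 C.
t = Q/I = 1052000 / 0.9430 A = 1116000 s = 18600 min.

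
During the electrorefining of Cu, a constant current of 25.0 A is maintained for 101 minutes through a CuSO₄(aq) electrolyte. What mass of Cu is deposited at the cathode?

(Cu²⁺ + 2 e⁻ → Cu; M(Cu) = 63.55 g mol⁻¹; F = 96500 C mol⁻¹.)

Q = I·t = 25.00 A × 6060.0 s = 151500 C.
n(e⁻) = Q/F = 151500 / 96500 = 1.570 mol.
Cu²⁺ + 2 e⁻ → Cu, so n(Cu) = n(e⁻)/2 = 0.7850 mol.
m = n·M = 0.7850 × 63.55 = 49.9 g.

49.9 g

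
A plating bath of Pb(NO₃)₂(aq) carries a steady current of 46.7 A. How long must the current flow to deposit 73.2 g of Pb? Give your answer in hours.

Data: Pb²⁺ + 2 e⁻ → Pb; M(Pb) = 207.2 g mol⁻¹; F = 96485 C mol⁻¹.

n(Pb) = m/M = 73.2 / 207.2 = 0.3533 mol.
Each Pb atom requires 2 electrons, so n(e⁻) = 2 × 0.3533 = 0.7066 mol.
Q = n(e⁻)·F = 0.7066 × 96485 = 68170 C.
t = Q/I = 68170 / 46.70 A = 1460 s = 0.406 h.

0.406 h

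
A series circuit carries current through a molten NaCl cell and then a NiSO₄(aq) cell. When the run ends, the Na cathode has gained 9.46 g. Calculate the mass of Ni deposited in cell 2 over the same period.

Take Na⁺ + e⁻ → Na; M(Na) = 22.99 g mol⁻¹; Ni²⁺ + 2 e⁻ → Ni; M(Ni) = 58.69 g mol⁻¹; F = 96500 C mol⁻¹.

n(Na) = 9.46 / 22.99 = 0.4115 mol.
Since Na⁺ + e⁻ → Na, n(e⁻) passed = 1 × 0.4115 = 0.4115 mol.
Cells in series carry the same charge, so the same 0.4115 mol of electrons passes through cell 2.
Ni²⁺ + 2 e⁻ → Ni, so n(Ni) = 0.4115 / 2 = 0.2057 mol.
m(Ni) = 0.2057 × 58.69 = 12.1 g.

12.1 g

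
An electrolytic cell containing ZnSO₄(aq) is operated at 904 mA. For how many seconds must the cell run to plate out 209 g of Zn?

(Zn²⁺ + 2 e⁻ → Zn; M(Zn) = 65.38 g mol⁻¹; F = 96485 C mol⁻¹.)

n(Zn) = m/M = 209 / 65.38 = 3.197 mol.
Each Zn atom requires 2 electrons, so n(e⁻) = 2 × 3.197 = 6.393 mol.
Q = n(e⁻)·F = 6.393 × 96485 = 616900 C.
t = Q/I = 616900 / 0.9040 A = 682400 s.

6.82 × 10⁵ s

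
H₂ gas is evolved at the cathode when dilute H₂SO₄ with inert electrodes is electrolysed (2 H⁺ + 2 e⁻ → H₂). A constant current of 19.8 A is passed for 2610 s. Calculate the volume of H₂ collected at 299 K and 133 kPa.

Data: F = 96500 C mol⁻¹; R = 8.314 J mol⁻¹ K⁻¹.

5.00 L

Q = I·t = 19.80 A × 2610.0 s = 51680 C.
n(e⁻) = Q/F = 51680 / 96500 = 0.5355 mol.
2 electrons are transferred per H₂ molecule, so n(H₂) = 0.5355 / 2 = 0.2678 mol.
V = nRT/P = (0.2678 × 8.314 × 299) / (133 × 10³ Pa) = 0.00500 m³ = 5.00 L.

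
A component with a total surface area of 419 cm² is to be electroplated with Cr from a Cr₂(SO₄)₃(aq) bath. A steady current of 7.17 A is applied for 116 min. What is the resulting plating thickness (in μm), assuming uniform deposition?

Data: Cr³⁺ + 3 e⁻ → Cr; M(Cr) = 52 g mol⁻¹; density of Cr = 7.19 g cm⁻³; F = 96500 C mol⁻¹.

29.8 μm

Q = I·t = 7.170 × 6960.0 = 49900 C; n(e⁻) = 0.5171 mol.
n(Cr) = n(e⁻)/3 = 0.1724 mol, so m = 0.1724 × 52 = 8.964 g.
Volume = m/ρ = 8.964 / 7.19 = 1.247 cm³.
Thickness = V/A = 1.247 / 419 = 0.00298 cm = 29.8 μm.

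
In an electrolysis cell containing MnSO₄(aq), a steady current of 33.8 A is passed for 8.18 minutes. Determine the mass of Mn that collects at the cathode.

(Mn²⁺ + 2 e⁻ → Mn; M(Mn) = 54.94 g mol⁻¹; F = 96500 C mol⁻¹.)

Q = I·t = 33.80 A × 490.80 s = 16590 C.
n(e⁻) = Q/F = 16590 / 96500 = 0.1719 mol.
Mn²⁺ + 2 e⁻ → Mn, so n(Mn) = n(e⁻)/2 = 0.08595 mol.
m = n·M = 0.08595 × 54.94 = 4.72 g.

4.72 g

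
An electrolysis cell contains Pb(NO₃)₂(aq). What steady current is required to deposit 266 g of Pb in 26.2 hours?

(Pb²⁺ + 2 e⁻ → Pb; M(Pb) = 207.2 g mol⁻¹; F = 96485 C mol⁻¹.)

n(Pb) = 266 / 207.2 = 1.284 mol.
n(e⁻) = 2 × 1.284 = 2.568 mol.
Q = n(e⁻)·F = 2.568 × 96485 = 247700 C.
I = Q/t = 247700 / 94320 s = 2.63 A.

2.63 A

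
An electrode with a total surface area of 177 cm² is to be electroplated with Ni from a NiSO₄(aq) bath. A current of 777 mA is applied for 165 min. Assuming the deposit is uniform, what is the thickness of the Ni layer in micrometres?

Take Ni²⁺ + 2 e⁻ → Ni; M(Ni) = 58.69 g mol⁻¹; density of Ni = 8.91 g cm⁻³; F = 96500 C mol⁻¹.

14.8 μm

Q = I·t = 0.7770 × 9900.0 = 7692 C; n(e⁻) = 0.07971 mol.
n(Ni) = n(e⁻)/2 = 0.03986 mol, so m = 0.03986 × 58.69 = 2.339 g.
Volume = m/ρ = 2.339 / 8.91 = 0.2625 cm³.
Thickness = V/A = 0.2625 / 177 = 0.00148 cm = 14.8 μm.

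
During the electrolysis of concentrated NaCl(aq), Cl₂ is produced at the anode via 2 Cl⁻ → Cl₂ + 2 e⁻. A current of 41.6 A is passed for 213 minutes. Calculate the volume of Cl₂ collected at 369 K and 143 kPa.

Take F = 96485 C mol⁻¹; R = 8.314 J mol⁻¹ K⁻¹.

Q = I·t = 41.60 A × 12780 s = 531600 C.
n(e⁻) = Q/F = 531600 / 96485 = 5.510 mol.
2 electrons are transferred per Cl₂ molecule, so n(Cl₂) = 5.510 / 2 = 2.755 mol.
V = nRT/P = (2.755 × 8.314 × 369) / (143 × 10³ Pa) = 0.0591 m³ = 59.1 L.

59.1 L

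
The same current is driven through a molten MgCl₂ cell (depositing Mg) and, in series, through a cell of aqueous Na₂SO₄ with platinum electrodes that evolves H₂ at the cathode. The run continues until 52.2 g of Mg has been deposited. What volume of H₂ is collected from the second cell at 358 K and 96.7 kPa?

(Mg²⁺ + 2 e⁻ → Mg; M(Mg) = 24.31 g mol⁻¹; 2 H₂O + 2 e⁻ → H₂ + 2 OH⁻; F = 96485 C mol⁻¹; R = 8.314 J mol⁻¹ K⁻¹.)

66.1 L

n(Mg) = 52.2 / 24.31 = 2.147 mol, so n(e⁻) = 2 × 2.147 = 4.295 mol.
The cells are in series, so the same 4.295 mol of electrons passes through the second cell.
2 H₂O + 2 e⁻ → H₂ + 2 OH⁻ — 2 mol e⁻ per mol H₂, so n(H₂) = 4.295/2 = 2.147 mol.
V = nRT/P = (2.147 × 8.314 × 358) / (96.7 × 10³) = 0.0661 m³ = 66.1 L.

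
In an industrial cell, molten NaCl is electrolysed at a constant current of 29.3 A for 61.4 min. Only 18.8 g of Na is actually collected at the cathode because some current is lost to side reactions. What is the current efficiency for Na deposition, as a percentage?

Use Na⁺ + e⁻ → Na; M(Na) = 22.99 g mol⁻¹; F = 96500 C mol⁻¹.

Q = I·t = 29.30 × 3684.0 = 107900 C; n(e⁻) = 107900/96500 = 1.119 mol.
Theoretical n(Na) = n(e⁻)/1 = 1.119 mol, i.e. m_theo = 1.119 × 22.99 = 25.72 g.
Efficiency = m_actual / m_theo = 18.8 / 25.72 = 73.1 %.

73.1 %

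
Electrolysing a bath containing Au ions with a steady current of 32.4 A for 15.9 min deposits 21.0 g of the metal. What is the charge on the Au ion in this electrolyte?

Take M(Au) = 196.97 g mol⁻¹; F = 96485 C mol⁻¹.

Q = I·t = 32.40 A × 954.00 s = 30910 C, so n(e⁻) = 30910/96485 = 0.3204 mol.
n(Au) deposited = 21.0 / 196.97 = 0.1066 mol.
Electrons per atom = n(e⁻)/n(Au) = 0.3204 / 0.1066 = 3.00 ≈ 3, so the ion is Au³⁺.

+3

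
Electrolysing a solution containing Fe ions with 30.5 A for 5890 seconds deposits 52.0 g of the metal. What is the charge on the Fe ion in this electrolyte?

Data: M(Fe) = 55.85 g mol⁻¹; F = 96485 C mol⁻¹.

+2

Q = I·t = 30.50 A × 5890.0 s = 179600 C, so n(e⁻) = 179600/96485 = 1.862 mol.
n(Fe) deposited = 52.0 / 55.85 = 0.9311 mol.
Electrons per atom = n(e⁻)/n(Fe) = 1.862 / 0.9311 = 2.00 ≈ 2, so the ion is Fe²⁺.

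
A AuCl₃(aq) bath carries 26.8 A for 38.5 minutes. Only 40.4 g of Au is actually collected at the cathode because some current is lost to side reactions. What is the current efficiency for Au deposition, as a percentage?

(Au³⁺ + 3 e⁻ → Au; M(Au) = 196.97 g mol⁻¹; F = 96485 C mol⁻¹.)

95.9 %

Q = I·t = 26.80 × 2310.0 = 61910 C; n(e⁻) = 61910/96485 = 0.6416 mol.
Theoretical n(Au) = n(e⁻)/3 = 0.2139 mol, i.e. m_theo = 0.2139 × 196.97 = 42.13 g.
Efficiency = m_actual / m_theo = 40.4 / 42.13 = 95.9 %.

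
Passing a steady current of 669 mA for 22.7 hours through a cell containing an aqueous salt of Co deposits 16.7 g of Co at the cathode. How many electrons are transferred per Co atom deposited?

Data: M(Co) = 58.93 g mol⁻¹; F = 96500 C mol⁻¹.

2

Q = I·t = 0.6690 A × 81720 s = 54670 C, so n(e⁻) = 54670/96500 = 0.5665 mol.
n(Co) deposited = 16.7 / 58.93 = 0.2834 mol.
Electrons per atom = n(e⁻)/n(Co) = 0.5665 / 0.2834 = 2.00 ≈ 2, so the ion is Co²⁺.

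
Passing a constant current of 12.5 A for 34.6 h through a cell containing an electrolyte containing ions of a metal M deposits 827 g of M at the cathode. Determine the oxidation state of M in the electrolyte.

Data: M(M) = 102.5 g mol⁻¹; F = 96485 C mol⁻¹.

Q = I·t = 12.50 A × 124560 s = 1557000 C, so n(e⁻) = 1557000/96485 = 16.14 mol.
n(M) deposited = 827 / 102.5 = 8.068 mol.
Electrons per atom = n(e⁻)/n(M) = 16.14 / 8.068 = 2.00 ≈ 2, so the ion is M²⁺.

+2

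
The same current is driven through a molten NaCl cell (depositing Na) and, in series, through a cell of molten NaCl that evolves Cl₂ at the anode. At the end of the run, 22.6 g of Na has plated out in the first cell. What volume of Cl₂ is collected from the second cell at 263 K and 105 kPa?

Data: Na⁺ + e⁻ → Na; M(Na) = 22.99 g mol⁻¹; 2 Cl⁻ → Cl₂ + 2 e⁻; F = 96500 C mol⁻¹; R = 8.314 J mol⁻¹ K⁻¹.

10.2 L

n(Na) = 22.6 / 22.99 = 0.9830 mol, so n(e⁻) = 1 × 0.9830 = 0.9830 mol.
The cells are in series, so the same 0.9830 mol of electrons passes through the second cell.
2 Cl⁻ → Cl₂ + 2 e⁻ — 2 mol e⁻ per mol Cl₂, so n(Cl₂) = 0.9830/2 = 0.4915 mol.
V = nRT/P = (0.4915 × 8.314 × 263) / (105 × 10³) = 0.0102 m³ = 10.2 L.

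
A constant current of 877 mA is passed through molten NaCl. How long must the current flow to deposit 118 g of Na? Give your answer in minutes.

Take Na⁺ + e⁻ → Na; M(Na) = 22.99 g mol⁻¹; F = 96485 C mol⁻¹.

9410 min

n(Na) = m/M = 118 / 22.99 = 5.133 mol.
Each Na atom requires 1 electron, so n(e⁻) = 1 × 5.133 = 5.133 mol.
Q = n(e⁻)·F = 5.133 × 96485 = 495200 C.
t = Q/I = 495200 / 0.8770 A = 564700 s = 9410 min.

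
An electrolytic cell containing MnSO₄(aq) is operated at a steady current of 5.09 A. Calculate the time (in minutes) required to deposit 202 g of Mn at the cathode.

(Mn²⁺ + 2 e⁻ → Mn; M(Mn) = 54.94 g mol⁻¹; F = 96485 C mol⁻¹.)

n(Mn) = m/M = 202 / 54.94 = 3.677 mol.
Each Mn atom requires 2 electrons, so n(e⁻) = 2 × 3.677 = 7.353 mol.
Q = n(e⁻)·F = 7.353 × 96485 = 709500 C.
t = Q/I = 709500 / 5.090 A = 139400 s = 2320 min.

2320 min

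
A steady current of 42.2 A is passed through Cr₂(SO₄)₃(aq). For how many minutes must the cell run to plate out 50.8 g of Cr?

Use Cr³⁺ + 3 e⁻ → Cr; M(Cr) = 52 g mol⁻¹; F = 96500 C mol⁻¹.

n(Cr) = m/M = 50.8 / 52 = 0.9769 mol.
Each Cr atom requires 3 electrons, so n(e⁻) = 3 × 0.9769 = 2.931 mol.
Q = n(e⁻)·F = 2.931 × 96500 = 282800 C.
t = Q/I = 282800 / 42.20 A = 6702 s = 112 min.

112 min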